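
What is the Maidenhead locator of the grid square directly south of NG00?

Latitude square 0; −1 → -1, wraps to 9, carry into field.
Latitude field G = 6; −1 → 5 = F.
The longitude characters are unchanged.

NF09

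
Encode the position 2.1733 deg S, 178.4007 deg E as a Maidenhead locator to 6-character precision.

Add 180° to longitude and 90° to latitude: 358.4007, 87.8267.
Field: lon ⌊358.4007/20⌋ = 17 → R; lat ⌊87.8267/10⌋ = 8 → I.
Square: lon ⌊18.4007/2⌋ = 9; lat ⌊7.8267/1⌋ = 7.
Subsquare: lon ⌊0.4007/0.0833333⌋ = 4 → e; lat ⌊0.8267/0.0416667⌋ = 19 → t.

RI97et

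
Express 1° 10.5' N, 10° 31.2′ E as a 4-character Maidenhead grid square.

JJ51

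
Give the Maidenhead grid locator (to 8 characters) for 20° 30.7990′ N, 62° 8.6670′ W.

FL80wm23

Offset from 180°W / 90°S: lon 117.85555°, lat 110.51332°.
Field: 117.85555/20 → 5 → F, 110.51332/10 → 11 → L; chars FL.
Square: 17.85555/2 → 8, 0.51332/1 → 0; chars 80.
Subsquare: 1.85555/0.0833333 → 22 → w, 0.51332/0.0416667 → 12 → m; chars wm.
Extended square: 0.02222/0.00833333 → 2, 0.01332/0.00416667 → 3; chars 23.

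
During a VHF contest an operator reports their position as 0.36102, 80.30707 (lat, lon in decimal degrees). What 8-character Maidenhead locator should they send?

Shift to the Maidenhead origin (180°W, 90°S): lon 260.30707, lat 90.36102.
Field: lon ⌊260.30707/20⌋ = 13 → N; lat ⌊90.36102/10⌋ = 9 → J.
Square: lon ⌊0.30707/2⌋ = 0; lat ⌊0.36102/1⌋ = 0.
Subsquare: lon ⌊0.30707/0.0833333⌋ = 3 → d; lat ⌊0.36102/0.0416667⌋ = 8 → i.
Extended square: lon ⌊0.05707/0.00833333⌋ = 6; lat ⌊0.02769/0.00416667⌋ = 6.

NJ00di66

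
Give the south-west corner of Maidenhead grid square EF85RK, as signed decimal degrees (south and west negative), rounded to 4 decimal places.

-34.5833, -82.5833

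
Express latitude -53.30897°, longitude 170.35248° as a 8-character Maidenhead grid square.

Offset from 180°W / 90°S: lon 350.35248°, lat 36.69103°.
Field (20°×10°, letters A–R): lon ⌊350.35248/20⌋ = 17 → R; lat ⌊36.69103/10⌋ = 3 → D.
Square (2°×1°, digits 0–9): lon ⌊10.35248/2⌋ = 5; lat ⌊6.69103/1⌋ = 6.
Subsquare (5′×2.5′, letters a–x): lon ⌊0.35248/0.0833333⌋ = 4 → e; lat ⌊0.69103/0.0416667⌋ = 16 → q.
Extended square (30″×15″, digits 0–9): lon ⌊0.01915/0.00833333⌋ = 2; lat ⌊0.02436/0.00416667⌋ = 5.

RD56eq25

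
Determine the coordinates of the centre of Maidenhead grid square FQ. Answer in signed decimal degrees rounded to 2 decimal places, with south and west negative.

Field F=5, Q=16: +5·20° lon, +16·10° lat → SW at lon -80°, lat 70°.
Cell spans 20° lon × 10° lat. Centre is SW corner plus half of each.
latitude 75.00, longitude -70.00.

75.00, -70.00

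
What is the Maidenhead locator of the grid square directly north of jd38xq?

JD38xr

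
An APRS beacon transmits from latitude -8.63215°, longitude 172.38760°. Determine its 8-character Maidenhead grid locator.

RI61ei68

Offset from 180°W / 90°S: lon 352.38760°, lat 81.36785°.
Field: 352.38760/20 → 17 → R, 81.36785/10 → 8 → I; chars RI.
Square: 12.38760/2 → 6, 1.36785/1 → 1; chars 61.
Subsquare: 0.38760/0.0833333 → 4 → e, 0.36785/0.0416667 → 8 → i; chars ei.
Extended square: 0.05427/0.00833333 → 6, 0.03452/0.00416667 → 8; chars 68.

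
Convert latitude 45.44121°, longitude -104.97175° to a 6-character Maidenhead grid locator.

Shift to the Maidenhead origin (180°W, 90°S): lon 75.0282, lat 135.4412.
Field: 75.0282/20 → 3 → D, 135.4412/10 → 13 → N; chars DN.
Square: 15.0282/2 → 7, 5.4412/1 → 5; chars 75.
Subsquare: 1.0282/0.0833333 → 12 → m, 0.4412/0.0416667 → 10 → k; chars mk.

DN75mk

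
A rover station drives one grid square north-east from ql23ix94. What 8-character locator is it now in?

QL23jx05

Longitude extended square 9; +1 → 10, wraps to 0, carry into subsquare.
Longitude subsquare i = 8; +1 → 9 = j.
Latitude extended square 4; +1 → 5.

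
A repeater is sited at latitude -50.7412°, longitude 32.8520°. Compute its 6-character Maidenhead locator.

KD69kg

Add 180° to longitude and 90° to latitude: 212.8520, 39.2588.
Field (20°×10°, letters A–R): lon ⌊212.8520/20⌋ = 10 → K; lat ⌊39.2588/10⌋ = 3 → D.
Square (2°×1°, digits 0–9): lon ⌊12.8520/2⌋ = 6; lat ⌊9.2588/1⌋ = 9.
Subsquare (5′×2.5′, letters a–x): lon ⌊0.8520/0.0833333⌋ = 10 → k; lat ⌊0.2588/0.0416667⌋ = 6 → g.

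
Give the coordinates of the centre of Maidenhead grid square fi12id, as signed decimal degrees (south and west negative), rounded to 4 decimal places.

Field F=5, I=8: +5·20° lon, +8·10° lat → SW at lon -80°, lat -10°.
Square 1, 2: +1·2° lon, +2·1° lat → SW at lon -78°, lat -8°.
Subsquare i=8, d=3: +8·0.0833333° lon, +3·0.0416667° lat → SW at lon -77.3333°, lat -7.875°.
Cell spans 0.0833333° lon × 0.0416667° lat. Centre is SW corner plus half of each.
latitude -7.8542, longitude -77.2917.

-7.8542, -77.2917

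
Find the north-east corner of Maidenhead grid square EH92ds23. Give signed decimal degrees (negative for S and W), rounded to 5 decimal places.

Field E=4, H=7: +4·20° lon, +7·10° lat → SW at lon -100°, lat -20°.
Square 9, 2: +9·2° lon, +2·1° lat → SW at lon -82°, lat -18°.
Subsquare d=3, s=18: +3·0.0833333° lon, +18·0.0416667° lat → SW at lon -81.75°, lat -17.25°.
Extended square 2, 3: +2·0.00833333° lon, +3·0.00416667° lat → SW at lon -81.7333°, lat -17.2375°.
Cell spans 0.00833333° lon × 0.00416667° lat. NE corner is SW corner plus one full cell.
latitude -17.23333, longitude -81.72500.

-17.23333, -81.72500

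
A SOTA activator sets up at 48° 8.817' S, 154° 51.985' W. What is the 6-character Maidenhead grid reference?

BE21nu

Shift to the Maidenhead origin (180°W, 90°S): lon 25.1336, lat 41.8531.
Field: lon ⌊25.1336/20⌋ = 1 → B; lat ⌊41.8531/10⌋ = 4 → E.
Square: lon ⌊5.1336/2⌋ = 2; lat ⌊1.8531/1⌋ = 1.
Subsquare: lon ⌊1.1336/0.0833333⌋ = 13 → n; lat ⌊0.8531/0.0416667⌋ = 20 → u.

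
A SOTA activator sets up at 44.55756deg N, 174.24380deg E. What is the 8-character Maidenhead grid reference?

RN74cn93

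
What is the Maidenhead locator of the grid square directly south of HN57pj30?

HN57pi39

Latitude extended square 0; −1 → -1, wraps to 9, carry into subsquare.
Latitude subsquare j = 9; −1 → 8 = i.
The longitude characters are unchanged.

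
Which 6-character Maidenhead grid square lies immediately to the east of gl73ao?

Longitude subsquare a = 0; +1 → 1 = b.
The latitude characters are unchanged.

GL73bo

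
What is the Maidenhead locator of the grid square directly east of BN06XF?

BN16af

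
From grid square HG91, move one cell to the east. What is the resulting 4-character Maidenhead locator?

IG01

Longitude square 9; +1 → 10, wraps to 0, carry into field.
Longitude field H = 7; +1 → 8 = I.
The latitude characters are unchanged.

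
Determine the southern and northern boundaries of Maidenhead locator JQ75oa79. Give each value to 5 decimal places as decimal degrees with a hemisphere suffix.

75.03750° N, 75.04167° N

Field J=9, Q=16: +9·20° lon, +16·10° lat → SW at lon 0°, lat 70°.
Square 7, 5: +7·2° lon, +5·1° lat → SW at lon 14°, lat 75°.
Subsquare o=14, a=0: +14·0.0833333° lon, +0·0.0416667° lat → SW at lon 15.1667°, lat 75°.
Extended square 7, 9: +7·0.00833333° lon, +9·0.00416667° lat → SW at lon 15.225°, lat 75.0375°.
Cell spans 0.00833333° lon × 0.00416667° lat.
south 75.03750° N, north 75.04167° N.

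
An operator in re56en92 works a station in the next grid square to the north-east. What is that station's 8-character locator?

RE56fn03

Longitude extended square 9; +1 → 10, wraps to 0, carry into subsquare.
Longitude subsquare e = 4; +1 → 5 = f.
Latitude extended square 2; +1 → 3.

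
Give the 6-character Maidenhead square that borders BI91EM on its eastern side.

BI91fm

Longitude subsquare e = 4; +1 → 5 = f.
The latitude characters are unchanged.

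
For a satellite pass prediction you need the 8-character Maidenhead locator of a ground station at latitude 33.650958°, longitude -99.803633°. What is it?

EM03cp36

Add 180° to longitude and 90° to latitude: 80.19637, 123.65096.
Field: 80.19637/20 → 4 → E, 123.65096/10 → 12 → M; chars EM.
Square: 0.19637/2 → 0, 3.65096/1 → 3; chars 03.
Subsquare: 0.19637/0.0833333 → 2 → c, 0.65096/0.0416667 → 15 → p; chars cp.
Extended square: 0.02970/0.00833333 → 3, 0.02596/0.00416667 → 6; chars 36.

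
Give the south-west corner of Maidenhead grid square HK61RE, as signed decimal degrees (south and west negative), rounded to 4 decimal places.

Field H=7, K=10: +7·20° lon, +10·10° lat → SW at lon -40°, lat 10°.
Square 6, 1: +6·2° lon, +1·1° lat → SW at lon -28°, lat 11°.
Subsquare r=17, e=4: +17·0.0833333° lon, +4·0.0416667° lat → SW at lon -26.5833°, lat 11.1667°.
latitude 11.1667, longitude -26.5833.

11.1667, -26.5833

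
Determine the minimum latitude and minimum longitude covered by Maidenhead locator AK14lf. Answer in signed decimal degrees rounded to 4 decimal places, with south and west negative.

Field A=0, K=10: +0·20° lon, +10·10° lat → SW at lon -180°, lat 10°.
Square 1, 4: +1·2° lon, +4·1° lat → SW at lon -178°, lat 14°.
Subsquare l=11, f=5: +11·0.0833333° lon, +5·0.0416667° lat → SW at lon -177.083°, lat 14.2083°.
latitude 14.2083, longitude -177.0833.

14.2083, -177.0833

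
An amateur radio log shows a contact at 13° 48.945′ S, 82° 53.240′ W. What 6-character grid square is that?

Add 180° to longitude and 90° to latitude: 97.1127, 76.1843.
Field (20°×10°, letters A–R): 97.1127/20 → 4 → E, 76.1843/10 → 7 → H; chars EH.
Square (2°×1°, digits 0–9): 17.1127/2 → 8, 6.1843/1 → 6; chars 86.
Subsquare (5′×2.5′, letters a–x): 1.1127/0.0833333 → 13 → n, 0.1843/0.0416667 → 4 → e; chars ne.

EH86ne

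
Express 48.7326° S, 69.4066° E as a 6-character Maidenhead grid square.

ME41qg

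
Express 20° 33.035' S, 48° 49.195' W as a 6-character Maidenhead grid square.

GG59ok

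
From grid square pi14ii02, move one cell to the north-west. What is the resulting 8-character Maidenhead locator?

Longitude extended square 0; −1 → -1, wraps to 9, carry into subsquare.
Longitude subsquare i = 8; −1 → 7 = h.
Latitude extended square 2; +1 → 3.

PI14hi93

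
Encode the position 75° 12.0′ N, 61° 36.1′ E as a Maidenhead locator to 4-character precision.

Shift to the Maidenhead origin (180°W, 90°S): lon 241.60, lat 165.20.
Field: lon ⌊241.60/20⌋ = 12 → M; lat ⌊165.20/10⌋ = 16 → Q.
Square: lon ⌊1.60/2⌋ = 0; lat ⌊5.20/1⌋ = 5.

MQ05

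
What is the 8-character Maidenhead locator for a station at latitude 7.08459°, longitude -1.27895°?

IJ97ic60

Add 180° to longitude and 90° to latitude: 178.72105, 97.08459.
Field: 178.72105/20 → 8 → I, 97.08459/10 → 9 → J; chars IJ.
Square: 18.72105/2 → 9, 7.08459/1 → 7; chars 97.
Subsquare: 0.72105/0.0833333 → 8 → i, 0.08459/0.0416667 → 2 → c; chars ic.
Extended square: 0.05438/0.00833333 → 6, 0.00126/0.00416667 → 0; chars 60.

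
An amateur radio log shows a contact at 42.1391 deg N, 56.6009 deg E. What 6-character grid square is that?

LN82hd

Add 180° to longitude and 90° to latitude: 236.6009, 132.1391.
Field: lon ⌊236.6009/20⌋ = 11 → L; lat ⌊132.1391/10⌋ = 13 → N.
Square: lon ⌊16.6009/2⌋ = 8; lat ⌊2.1391/1⌋ = 2.
Subsquare: lon ⌊0.6009/0.0833333⌋ = 7 → h; lat ⌊0.1391/0.0416667⌋ = 3 → d.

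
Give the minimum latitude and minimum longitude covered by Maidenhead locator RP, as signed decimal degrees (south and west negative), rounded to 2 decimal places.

Field R=17, P=15: +17·20° lon, +15·10° lat → SW at lon 160°, lat 60°.
latitude 60.00, longitude 160.00.

60.00, 160.00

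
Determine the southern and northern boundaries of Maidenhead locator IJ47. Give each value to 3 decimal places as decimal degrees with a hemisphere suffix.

7.000° N, 8.000° N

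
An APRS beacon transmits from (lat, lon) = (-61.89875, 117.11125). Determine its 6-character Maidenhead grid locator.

OC88nc

Offset from 180°W / 90°S: lon 297.1112°, lat 28.1013°.
Field (20°×10°, letters A–R): lon ⌊297.1112/20⌋ = 14 → O; lat ⌊28.1013/10⌋ = 2 → C.
Square (2°×1°, digits 0–9): lon ⌊17.1112/2⌋ = 8; lat ⌊8.1013/1⌋ = 8.
Subsquare (5′×2.5′, letters a–x): lon ⌊1.1112/0.0833333⌋ = 13 → n; lat ⌊0.1013/0.0416667⌋ = 2 → c.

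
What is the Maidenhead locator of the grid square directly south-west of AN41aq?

AN31xp

Longitude subsquare a = 0; −1 → -1, wraps to 23 = x, carry into square.
Longitude square 4; −1 → 3.
Latitude subsquare q = 16; −1 → 15 = p.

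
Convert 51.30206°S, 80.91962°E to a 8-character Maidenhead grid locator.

ND08lq07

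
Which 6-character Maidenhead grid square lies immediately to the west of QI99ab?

QI89xb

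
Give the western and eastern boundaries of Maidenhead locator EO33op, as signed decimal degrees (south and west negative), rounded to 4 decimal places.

Field E=4, O=14: +4·20° lon, +14·10° lat → SW at lon -100°, lat 50°.
Square 3, 3: +3·2° lon, +3·1° lat → SW at lon -94°, lat 53°.
Subsquare o=14, p=15: +14·0.0833333° lon, +15·0.0416667° lat → SW at lon -92.8333°, lat 53.625°.
Cell spans 0.0833333° lon × 0.0416667° lat.
west -92.8333, east -92.7500.

-92.8333, -92.7500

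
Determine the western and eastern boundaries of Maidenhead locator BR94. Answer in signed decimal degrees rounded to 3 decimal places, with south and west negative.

-142.000, -140.000

Field B=1, R=17: +1·20° lon, +17·10° lat → SW at lon -160°, lat 80°.
Square 9, 4: +9·2° lon, +4·1° lat → SW at lon -142°, lat 84°.
Cell spans 2° lon × 1° lat.
west -142.000, east -140.000.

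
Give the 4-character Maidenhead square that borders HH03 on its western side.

GH93

Longitude square 0; −1 → -1, wraps to 9, carry into field.
Longitude field H = 7; −1 → 6 = G.
The latitude characters are unchanged.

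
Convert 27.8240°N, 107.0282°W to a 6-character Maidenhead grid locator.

DL67lt

Add 180° to longitude and 90° to latitude: 72.9718, 117.8240.
Field: 72.9718/20 → 3 → D, 117.8240/10 → 11 → L; chars DL.
Square: 12.9718/2 → 6, 7.8240/1 → 7; chars 67.
Subsquare: 0.9718/0.0833333 → 11 → l, 0.8240/0.0416667 → 19 → t; chars lt.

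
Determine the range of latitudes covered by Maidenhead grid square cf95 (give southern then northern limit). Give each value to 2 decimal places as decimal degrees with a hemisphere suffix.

35.00° S, 34.00° S

Field C=2, F=5: +2·20° lon, +5·10° lat → SW at lon -140°, lat -40°.
Square 9, 5: +9·2° lon, +5·1° lat → SW at lon -122°, lat -35°.
Cell spans 2° lon × 1° lat.
south 35.00° S, north 34.00° S.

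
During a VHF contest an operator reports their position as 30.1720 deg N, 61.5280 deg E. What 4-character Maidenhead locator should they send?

Offset from 180°W / 90°S: lon 241.53°, lat 120.17°.
Field (20°×10°, letters A–R): 241.53/20 → 12 → M, 120.17/10 → 12 → M; chars MM.
Square (2°×1°, digits 0–9): 1.53/2 → 0, 0.17/1 → 0; chars 00.

MM00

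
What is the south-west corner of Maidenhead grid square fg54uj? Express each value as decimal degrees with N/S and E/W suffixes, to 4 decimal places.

Field F=5, G=6: +5·20° lon, +6·10° lat → SW at lon -80°, lat -30°.
Square 5, 4: +5·2° lon, +4·1° lat → SW at lon -70°, lat -26°.
Subsquare u=20, j=9: +20·0.0833333° lon, +9·0.0416667° lat → SW at lon -68.3333°, lat -25.625°.
latitude 25.6250° S, longitude 68.3333° W.

25.6250° S, 68.3333° W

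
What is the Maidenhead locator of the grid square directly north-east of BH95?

Longitude square 9; +1 → 10, wraps to 0, carry into field.
Longitude field B = 1; +1 → 2 = C.
Latitude square 5; +1 → 6.

CH06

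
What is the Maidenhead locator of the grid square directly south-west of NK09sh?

Longitude subsquare s = 18; −1 → 17 = r.
Latitude subsquare h = 7; −1 → 6 = g.

NK09rg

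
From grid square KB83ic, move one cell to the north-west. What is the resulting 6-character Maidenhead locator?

Longitude subsquare i = 8; −1 → 7 = h.
Latitude subsquare c = 2; +1 → 3 = d.

KB83hd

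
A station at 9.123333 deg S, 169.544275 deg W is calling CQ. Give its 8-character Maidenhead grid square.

AI50fv40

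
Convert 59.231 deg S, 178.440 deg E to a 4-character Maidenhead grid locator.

Offset from 180°W / 90°S: lon 358.44°, lat 30.77°.
Field: 358.44/20 → 17 → R, 30.77/10 → 3 → D; chars RD.
Square: 18.44/2 → 9, 0.77/1 → 0; chars 90.

RD90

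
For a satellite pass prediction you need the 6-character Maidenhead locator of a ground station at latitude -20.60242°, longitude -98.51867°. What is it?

EG09rj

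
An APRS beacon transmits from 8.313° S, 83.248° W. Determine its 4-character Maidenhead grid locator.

EI81

Offset from 180°W / 90°S: lon 96.75°, lat 81.69°.
Field: lon ⌊96.75/20⌋ = 4 → E; lat ⌊81.69/10⌋ = 8 → I.
Square: lon ⌊16.75/2⌋ = 8; lat ⌊1.69/1⌋ = 1.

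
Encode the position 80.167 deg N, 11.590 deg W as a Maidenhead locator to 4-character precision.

Add 180° to longitude and 90° to latitude: 168.41, 170.17.
Field: 168.41/20 → 8 → I, 170.17/10 → 17 → R; chars IR.
Square: 8.41/2 → 4, 0.17/1 → 0; chars 40.

IR40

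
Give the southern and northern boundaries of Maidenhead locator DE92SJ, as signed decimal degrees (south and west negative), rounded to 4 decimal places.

Field D=3, E=4: +3·20° lon, +4·10° lat → SW at lon -120°, lat -50°.
Square 9, 2: +9·2° lon, +2·1° lat → SW at lon -102°, lat -48°.
Subsquare s=18, j=9: +18·0.0833333° lon, +9·0.0416667° lat → SW at lon -100.5°, lat -47.625°.
Cell spans 0.0833333° lon × 0.0416667° lat.
south -47.6250, north -47.5833.

-47.6250, -47.5833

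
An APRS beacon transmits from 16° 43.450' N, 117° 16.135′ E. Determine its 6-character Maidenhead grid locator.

OK86pr

Shift to the Maidenhead origin (180°W, 90°S): lon 297.2689, lat 106.7242.
Field: lon ⌊297.2689/20⌋ = 14 → O; lat ⌊106.7242/10⌋ = 10 → K.
Square: lon ⌊17.2689/2⌋ = 8; lat ⌊6.7242/1⌋ = 6.
Subsquare: lon ⌊1.2689/0.0833333⌋ = 15 → p; lat ⌊0.7242/0.0416667⌋ = 17 → r.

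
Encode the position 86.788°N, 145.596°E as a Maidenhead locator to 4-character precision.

QR26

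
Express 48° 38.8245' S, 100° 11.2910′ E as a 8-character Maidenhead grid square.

Offset from 180°W / 90°S: lon 280.18818°, lat 41.35292°.
Field (20°×10°, letters A–R): 280.18818/20 → 14 → O, 41.35292/10 → 4 → E; chars OE.
Square (2°×1°, digits 0–9): 0.18818/2 → 0, 1.35292/1 → 1; chars 01.
Subsquare (5′×2.5′, letters a–x): 0.18818/0.0833333 → 2 → c, 0.35292/0.0416667 → 8 → i; chars ci.
Extended square (30″×15″, digits 0–9): 0.02152/0.00833333 → 2, 0.01959/0.00416667 → 4; chars 24.

OE01ci24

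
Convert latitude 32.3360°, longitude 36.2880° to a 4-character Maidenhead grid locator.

KM82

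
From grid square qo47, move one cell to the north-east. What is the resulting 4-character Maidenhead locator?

QO58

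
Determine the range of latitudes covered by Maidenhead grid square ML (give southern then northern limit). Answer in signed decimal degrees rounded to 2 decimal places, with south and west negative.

20.00, 30.00

Field M=12, L=11: +12·20° lon, +11·10° lat → SW at lon 60°, lat 20°.
Cell spans 20° lon × 10° lat.
south 20.00, north 30.00.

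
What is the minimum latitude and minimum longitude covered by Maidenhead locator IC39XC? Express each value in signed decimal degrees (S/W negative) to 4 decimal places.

-60.9167, -12.0833

Field I=8, C=2: +8·20° lon, +2·10° lat → SW at lon -20°, lat -70°.
Square 3, 9: +3·2° lon, +9·1° lat → SW at lon -14°, lat -61°.
Subsquare x=23, c=2: +23·0.0833333° lon, +2·0.0416667° lat → SW at lon -12.0833°, lat -60.9167°.
latitude -60.9167, longitude -12.0833.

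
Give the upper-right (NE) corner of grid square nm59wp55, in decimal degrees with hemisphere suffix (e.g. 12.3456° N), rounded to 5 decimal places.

39.65000° N, 91.88333° E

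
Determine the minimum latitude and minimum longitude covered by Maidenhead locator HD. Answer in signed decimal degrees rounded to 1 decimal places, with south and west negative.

Field H=7, D=3: +7·20° lon, +3·10° lat → SW at lon -40°, lat -60°.
latitude -60.0, longitude -40.0.

-60.0, -40.0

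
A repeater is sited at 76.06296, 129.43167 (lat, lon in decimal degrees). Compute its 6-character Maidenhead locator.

Add 180° to longitude and 90° to latitude: 309.4317, 166.0630.
Field: 309.4317/20 → 15 → P, 166.0630/10 → 16 → Q; chars PQ.
Square: 9.4317/2 → 4, 6.0630/1 → 6; chars 46.
Subsquare: 1.4317/0.0833333 → 17 → r, 0.0630/0.0416667 → 1 → b; chars rb.

PQ46rb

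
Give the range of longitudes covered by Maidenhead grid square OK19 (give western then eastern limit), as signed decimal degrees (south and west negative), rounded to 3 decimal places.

102.000, 104.000

Field O=14, K=10: +14·20° lon, +10·10° lat → SW at lon 100°, lat 10°.
Square 1, 9: +1·2° lon, +9·1° lat → SW at lon 102°, lat 19°.
Cell spans 2° lon × 1° lat.
west 102.000, east 104.000.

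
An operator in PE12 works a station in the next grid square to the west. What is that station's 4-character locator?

Longitude square 1; −1 → 0.
The latitude characters are unchanged.

PE02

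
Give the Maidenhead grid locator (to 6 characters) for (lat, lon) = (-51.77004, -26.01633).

HD68xf

Shift to the Maidenhead origin (180°W, 90°S): lon 153.9837, lat 38.2300.
Field: lon ⌊153.9837/20⌋ = 7 → H; lat ⌊38.2300/10⌋ = 3 → D.
Square: lon ⌊13.9837/2⌋ = 6; lat ⌊8.2300/1⌋ = 8.
Subsquare: lon ⌊1.9837/0.0833333⌋ = 23 → x; lat ⌊0.2300/0.0416667⌋ = 5 → f.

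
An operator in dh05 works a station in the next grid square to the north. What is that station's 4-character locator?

Latitude square 5; +1 → 6.
The longitude characters are unchanged.

DH06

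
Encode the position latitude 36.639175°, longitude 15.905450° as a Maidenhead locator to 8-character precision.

JM76wp83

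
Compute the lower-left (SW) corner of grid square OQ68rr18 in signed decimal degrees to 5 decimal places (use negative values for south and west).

Field O=14, Q=16: +14·20° lon, +16·10° lat → SW at lon 100°, lat 70°.
Square 6, 8: +6·2° lon, +8·1° lat → SW at lon 112°, lat 78°.
Subsquare r=17, r=17: +17·0.0833333° lon, +17·0.0416667° lat → SW at lon 113.417°, lat 78.7083°.
Extended square 1, 8: +1·0.00833333° lon, +8·0.00416667° lat → SW at lon 113.425°, lat 78.7417°.
latitude 78.74167, longitude 113.42500.

78.74167, 113.42500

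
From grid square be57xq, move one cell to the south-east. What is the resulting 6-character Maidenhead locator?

BE67ap

Longitude subsquare x = 23; +1 → 24, wraps to 0 = a, carry into square.
Longitude square 5; +1 → 6.
Latitude subsquare q = 16; −1 → 15 = p.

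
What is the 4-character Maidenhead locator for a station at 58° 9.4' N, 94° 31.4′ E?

Offset from 180°W / 90°S: lon 274.52°, lat 148.16°.
Field (20°×10°, letters A–R): 274.52/20 → 13 → N, 148.16/10 → 14 → O; chars NO.
Square (2°×1°, digits 0–9): 14.52/2 → 7, 8.16/1 → 8; chars 78.

NO78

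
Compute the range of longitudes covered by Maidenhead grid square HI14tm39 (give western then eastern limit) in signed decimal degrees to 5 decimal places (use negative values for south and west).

-36.39167, -36.38333

Field H=7, I=8: +7·20° lon, +8·10° lat → SW at lon -40°, lat -10°.
Square 1, 4: +1·2° lon, +4·1° lat → SW at lon -38°, lat -6°.
Subsquare t=19, m=12: +19·0.0833333° lon, +12·0.0416667° lat → SW at lon -36.4167°, lat -5.5°.
Extended square 3, 9: +3·0.00833333° lon, +9·0.00416667° lat → SW at lon -36.3917°, lat -5.4625°.
Cell spans 0.00833333° lon × 0.00416667° lat.
west -36.39167, east -36.38333.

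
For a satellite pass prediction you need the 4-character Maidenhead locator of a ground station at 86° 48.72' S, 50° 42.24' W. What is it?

GA43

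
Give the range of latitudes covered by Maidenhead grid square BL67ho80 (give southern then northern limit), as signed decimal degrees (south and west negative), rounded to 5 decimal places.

27.58333, 27.58750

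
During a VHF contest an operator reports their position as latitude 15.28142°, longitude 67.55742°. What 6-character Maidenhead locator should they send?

MK35sg

Shift to the Maidenhead origin (180°W, 90°S): lon 247.5574, lat 105.2814.
Field (20°×10°, letters A–R): lon ⌊247.5574/20⌋ = 12 → M; lat ⌊105.2814/10⌋ = 10 → K.
Square (2°×1°, digits 0–9): lon ⌊7.5574/2⌋ = 3; lat ⌊5.2814/1⌋ = 5.
Subsquare (5′×2.5′, letters a–x): lon ⌊1.5574/0.0833333⌋ = 18 → s; lat ⌊0.2814/0.0416667⌋ = 6 → g.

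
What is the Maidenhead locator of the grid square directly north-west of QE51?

QE42

Longitude square 5; −1 → 4.
Latitude square 1; +1 → 2.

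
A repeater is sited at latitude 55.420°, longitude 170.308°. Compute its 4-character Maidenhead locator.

RO55

Shift to the Maidenhead origin (180°W, 90°S): lon 350.31, lat 145.42.
Field: lon ⌊350.31/20⌋ = 17 → R; lat ⌊145.42/10⌋ = 14 → O.
Square: lon ⌊10.31/2⌋ = 5; lat ⌊5.42/1⌋ = 5.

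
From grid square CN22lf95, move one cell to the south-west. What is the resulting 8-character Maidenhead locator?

Longitude extended square 9; −1 → 8.
Latitude extended square 5; −1 → 4.

CN22lf84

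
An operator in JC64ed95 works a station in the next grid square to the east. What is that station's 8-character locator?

JC64fd05

Longitude extended square 9; +1 → 10, wraps to 0, carry into subsquare.
Longitude subsquare e = 4; +1 → 5 = f.
The latitude characters are unchanged.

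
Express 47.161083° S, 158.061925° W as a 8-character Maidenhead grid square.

Add 180° to longitude and 90° to latitude: 21.93807, 42.83892.
Field (20°×10°, letters A–R): lon ⌊21.93807/20⌋ = 1 → B; lat ⌊42.83892/10⌋ = 4 → E.
Square (2°×1°, digits 0–9): lon ⌊1.93807/2⌋ = 0; lat ⌊2.83892/1⌋ = 2.
Subsquare (5′×2.5′, letters a–x): lon ⌊1.93807/0.0833333⌋ = 23 → x; lat ⌊0.83892/0.0416667⌋ = 20 → u.
Extended square (30″×15″, digits 0–9): lon ⌊0.02141/0.00833333⌋ = 2; lat ⌊0.00558/0.00416667⌋ = 1.

BE02xu21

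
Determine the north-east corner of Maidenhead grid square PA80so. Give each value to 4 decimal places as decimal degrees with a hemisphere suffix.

Field P=15, A=0: +15·20° lon, +0·10° lat → SW at lon 120°, lat -90°.
Square 8, 0: +8·2° lon, +0·1° lat → SW at lon 136°, lat -90°.
Subsquare s=18, o=14: +18·0.0833333° lon, +14·0.0416667° lat → SW at lon 137.5°, lat -89.4167°.
Cell spans 0.0833333° lon × 0.0416667° lat. NE corner is SW corner plus one full cell.
latitude 89.3750° S, longitude 137.5833° E.

89.3750° S, 137.5833° E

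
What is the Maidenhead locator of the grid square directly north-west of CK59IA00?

CK59ha91

Longitude extended square 0; −1 → -1, wraps to 9, carry into subsquare.
Longitude subsquare i = 8; −1 → 7 = h.
Latitude extended square 0; +1 → 1.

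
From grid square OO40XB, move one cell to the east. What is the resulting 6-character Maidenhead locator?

OO50ab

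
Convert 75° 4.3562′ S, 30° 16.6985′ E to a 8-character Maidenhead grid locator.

Shift to the Maidenhead origin (180°W, 90°S): lon 210.27831, lat 14.92740.
Field (20°×10°, letters A–R): 210.27831/20 → 10 → K, 14.92740/10 → 1 → B; chars KB.
Square (2°×1°, digits 0–9): 10.27831/2 → 5, 4.92740/1 → 4; chars 54.
Subsquare (5′×2.5′, letters a–x): 0.27831/0.0833333 → 3 → d, 0.92740/0.0416667 → 22 → w; chars dw.
Extended square (30″×15″, digits 0–9): 0.02831/0.00833333 → 3, 0.01073/0.00416667 → 2; chars 32.

KB54dw32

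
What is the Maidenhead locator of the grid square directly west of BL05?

Longitude square 0; −1 → -1, wraps to 9, carry into field.
Longitude field B = 1; −1 → 0 = A.
The latitude characters are unchanged.

AL95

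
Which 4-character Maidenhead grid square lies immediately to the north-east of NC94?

OC05

Longitude square 9; +1 → 10, wraps to 0, carry into field.
Longitude field N = 13; +1 → 14 = O.
Latitude square 4; +1 → 5.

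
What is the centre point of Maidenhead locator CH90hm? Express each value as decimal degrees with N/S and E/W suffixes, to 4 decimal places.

Field C=2, H=7: +2·20° lon, +7·10° lat → SW at lon -140°, lat -20°.
Square 9, 0: +9·2° lon, +0·1° lat → SW at lon -122°, lat -20°.
Subsquare h=7, m=12: +7·0.0833333° lon, +12·0.0416667° lat → SW at lon -121.417°, lat -19.5°.
Cell spans 0.0833333° lon × 0.0416667° lat. Centre is SW corner plus half of each.
latitude 19.4792° S, longitude 121.3750° W.

19.4792° S, 121.3750° W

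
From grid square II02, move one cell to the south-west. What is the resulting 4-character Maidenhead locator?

Longitude square 0; −1 → -1, wraps to 9, carry into field.
Longitude field I = 8; −1 → 7 = H.
Latitude square 2; −1 → 1.

HI91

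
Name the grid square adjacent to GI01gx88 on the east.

GI01gx98

Longitude extended square 8; +1 → 9.
The latitude characters are unchanged.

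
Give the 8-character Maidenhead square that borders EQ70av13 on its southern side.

Latitude extended square 3; −1 → 2.
The longitude characters are unchanged.

EQ70av12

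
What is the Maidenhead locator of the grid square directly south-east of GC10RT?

GC10ss

Longitude subsquare r = 17; +1 → 18 = s.
Latitude subsquare t = 19; −1 → 18 = s.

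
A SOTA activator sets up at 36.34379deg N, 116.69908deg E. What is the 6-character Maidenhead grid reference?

OM86ii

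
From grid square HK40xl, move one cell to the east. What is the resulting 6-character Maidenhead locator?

Longitude subsquare x = 23; +1 → 24, wraps to 0 = a, carry into square.
Longitude square 4; +1 → 5.
The latitude characters are unchanged.

HK50al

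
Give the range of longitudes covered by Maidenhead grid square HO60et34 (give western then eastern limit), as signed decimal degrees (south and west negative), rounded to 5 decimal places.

Field H=7, O=14: +7·20° lon, +14·10° lat → SW at lon -40°, lat 50°.
Square 6, 0: +6·2° lon, +0·1° lat → SW at lon -28°, lat 50°.
Subsquare e=4, t=19: +4·0.0833333° lon, +19·0.0416667° lat → SW at lon -27.6667°, lat 50.7917°.
Extended square 3, 4: +3·0.00833333° lon, +4·0.00416667° lat → SW at lon -27.6417°, lat 50.8083°.
Cell spans 0.00833333° lon × 0.00416667° lat.
west -27.64167, east -27.63333.

-27.64167, -27.63333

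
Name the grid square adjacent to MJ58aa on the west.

MJ48xa

Longitude subsquare a = 0; −1 → -1, wraps to 23 = x, carry into square.
Longitude square 5; −1 → 4.
The latitude characters are unchanged.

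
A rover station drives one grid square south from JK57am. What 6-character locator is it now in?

JK57al

Latitude subsquare m = 12; −1 → 11 = l.
The longitude characters are unchanged.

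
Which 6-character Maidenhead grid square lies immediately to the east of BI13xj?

Longitude subsquare x = 23; +1 → 24, wraps to 0 = a, carry into square.
Longitude square 1; +1 → 2.
The latitude characters are unchanged.

BI23aj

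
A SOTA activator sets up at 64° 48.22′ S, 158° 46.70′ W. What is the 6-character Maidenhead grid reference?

Shift to the Maidenhead origin (180°W, 90°S): lon 21.2217, lat 25.1963.
Field (20°×10°, letters A–R): 21.2217/20 → 1 → B, 25.1963/10 → 2 → C; chars BC.
Square (2°×1°, digits 0–9): 1.2217/2 → 0, 5.1963/1 → 5; chars 05.
Subsquare (5′×2.5′, letters a–x): 1.2217/0.0833333 → 14 → o, 0.1963/0.0416667 → 4 → e; chars oe.

BC05oe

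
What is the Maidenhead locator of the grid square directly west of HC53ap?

HC43xp

Longitude subsquare a = 0; −1 → -1, wraps to 23 = x, carry into square.
Longitude square 5; −1 → 4.
The latitude characters are unchanged.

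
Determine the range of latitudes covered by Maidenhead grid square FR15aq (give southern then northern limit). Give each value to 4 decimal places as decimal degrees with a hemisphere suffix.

85.6667° N, 85.7083° N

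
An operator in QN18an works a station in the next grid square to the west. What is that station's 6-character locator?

Longitude subsquare a = 0; −1 → -1, wraps to 23 = x, carry into square.
Longitude square 1; −1 → 0.
The latitude characters are unchanged.

QN08xn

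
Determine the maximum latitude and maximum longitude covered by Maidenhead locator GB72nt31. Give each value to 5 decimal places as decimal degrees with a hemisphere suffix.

77.20000° S, 44.88333° W

Field G=6, B=1: +6·20° lon, +1·10° lat → SW at lon -60°, lat -80°.
Square 7, 2: +7·2° lon, +2·1° lat → SW at lon -46°, lat -78°.
Subsquare n=13, t=19: +13·0.0833333° lon, +19·0.0416667° lat → SW at lon -44.9167°, lat -77.2083°.
Extended square 3, 1: +3·0.00833333° lon, +1·0.00416667° lat → SW at lon -44.8917°, lat -77.2042°.
Cell spans 0.00833333° lon × 0.00416667° lat. NE corner is SW corner plus one full cell.
latitude 77.20000° S, longitude 44.88333° W.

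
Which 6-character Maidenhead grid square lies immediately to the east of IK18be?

IK18ce

Longitude subsquare b = 1; +1 → 2 = c.
The latitude characters are unchanged.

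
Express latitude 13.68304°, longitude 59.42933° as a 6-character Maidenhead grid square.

LK93rq

Offset from 180°W / 90°S: lon 239.4293°, lat 103.6830°.
Field: lon ⌊239.4293/20⌋ = 11 → L; lat ⌊103.6830/10⌋ = 10 → K.
Square: lon ⌊19.4293/2⌋ = 9; lat ⌊3.6830/1⌋ = 3.
Subsquare: lon ⌊1.4293/0.0833333⌋ = 17 → r; lat ⌊0.6830/0.0416667⌋ = 16 → q.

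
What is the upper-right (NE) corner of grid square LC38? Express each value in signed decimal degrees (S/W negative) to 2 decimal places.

-61.00, 48.00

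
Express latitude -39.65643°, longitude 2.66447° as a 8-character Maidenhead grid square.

Shift to the Maidenhead origin (180°W, 90°S): lon 182.66447, lat 50.34357.
Field: 182.66447/20 → 9 → J, 50.34357/10 → 5 → F; chars JF.
Square: 2.66447/2 → 1, 0.34357/1 → 0; chars 10.
Subsquare: 0.66447/0.0833333 → 7 → h, 0.34357/0.0416667 → 8 → i; chars hi.
Extended square: 0.08114/0.00833333 → 9, 0.01024/0.00416667 → 2; chars 92.

JF10hi92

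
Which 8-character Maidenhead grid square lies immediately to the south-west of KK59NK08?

KK59mk97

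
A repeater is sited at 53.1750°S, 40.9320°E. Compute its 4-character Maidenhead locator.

LD06

Offset from 180°W / 90°S: lon 220.93°, lat 36.83°.
Field: lon ⌊220.93/20⌋ = 11 → L; lat ⌊36.83/10⌋ = 3 → D.
Square: lon ⌊0.93/2⌋ = 0; lat ⌊6.83/1⌋ = 6.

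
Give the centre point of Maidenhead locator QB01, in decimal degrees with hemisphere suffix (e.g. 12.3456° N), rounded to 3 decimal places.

78.500° S, 141.000° E

Field Q=16, B=1: +16·20° lon, +1·10° lat → SW at lon 140°, lat -80°.
Square 0, 1: +0·2° lon, +1·1° lat → SW at lon 140°, lat -79°.
Cell spans 2° lon × 1° lat. Centre is SW corner plus half of each.
latitude 78.500° S, longitude 141.000° E.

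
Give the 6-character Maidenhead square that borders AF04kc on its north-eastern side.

Longitude subsquare k = 10; +1 → 11 = l.
Latitude subsquare c = 2; +1 → 3 = d.

AF04ld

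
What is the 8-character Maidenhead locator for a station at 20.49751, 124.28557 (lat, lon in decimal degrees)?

Offset from 180°W / 90°S: lon 304.28557°, lat 110.49751°.
Field (20°×10°, letters A–R): 304.28557/20 → 15 → P, 110.49751/10 → 11 → L; chars PL.
Square (2°×1°, digits 0–9): 4.28557/2 → 2, 0.49751/1 → 0; chars 20.
Subsquare (5′×2.5′, letters a–x): 0.28557/0.0833333 → 3 → d, 0.49751/0.0416667 → 11 → l; chars dl.
Extended square (30″×15″, digits 0–9): 0.03557/0.00833333 → 4, 0.03918/0.00416667 → 9; chars 49.

PL20dl49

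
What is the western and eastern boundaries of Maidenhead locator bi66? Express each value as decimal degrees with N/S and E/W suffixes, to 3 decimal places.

Field B=1, I=8: +1·20° lon, +8·10° lat → SW at lon -160°, lat -10°.
Square 6, 6: +6·2° lon, +6·1° lat → SW at lon -148°, lat -4°.
Cell spans 2° lon × 1° lat.
west 148.000° W, east 146.000° W.

148.000° W, 146.000° W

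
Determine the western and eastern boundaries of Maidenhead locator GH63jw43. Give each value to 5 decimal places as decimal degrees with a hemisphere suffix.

Field G=6, H=7: +6·20° lon, +7·10° lat → SW at lon -60°, lat -20°.
Square 6, 3: +6·2° lon, +3·1° lat → SW at lon -48°, lat -17°.
Subsquare j=9, w=22: +9·0.0833333° lon, +22·0.0416667° lat → SW at lon -47.25°, lat -16.0833°.
Extended square 4, 3: +4·0.00833333° lon, +3·0.00416667° lat → SW at lon -47.2167°, lat -16.0708°.
Cell spans 0.00833333° lon × 0.00416667° lat.
west 47.21667° W, east 47.20833° W.

47.21667° W, 47.20833° W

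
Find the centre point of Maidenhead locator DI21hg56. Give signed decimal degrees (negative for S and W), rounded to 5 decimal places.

-8.72292, -115.37083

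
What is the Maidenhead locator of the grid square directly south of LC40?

Latitude square 0; −1 → -1, wraps to 9, carry into field.
Latitude field C = 2; −1 → 1 = B.
The longitude characters are unchanged.

LB49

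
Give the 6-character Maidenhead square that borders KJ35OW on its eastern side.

KJ35pw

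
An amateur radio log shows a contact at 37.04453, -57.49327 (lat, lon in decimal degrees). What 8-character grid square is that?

GM17gb00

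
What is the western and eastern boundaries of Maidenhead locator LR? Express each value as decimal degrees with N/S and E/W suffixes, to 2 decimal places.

Field L=11, R=17: +11·20° lon, +17·10° lat → SW at lon 40°, lat 80°.
Cell spans 20° lon × 10° lat.
west 40.00° E, east 60.00° E.

40.00° E, 60.00° E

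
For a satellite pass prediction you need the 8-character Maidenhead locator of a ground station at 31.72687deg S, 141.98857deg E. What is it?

QF08xg85

Add 180° to longitude and 90° to latitude: 321.98857, 58.27313.
Field: lon ⌊321.98857/20⌋ = 16 → Q; lat ⌊58.27313/10⌋ = 5 → F.
Square: lon ⌊1.98857/2⌋ = 0; lat ⌊8.27313/1⌋ = 8.
Subsquare: lon ⌊1.98857/0.0833333⌋ = 23 → x; lat ⌊0.27313/0.0416667⌋ = 6 → g.
Extended square: lon ⌊0.07190/0.00833333⌋ = 8; lat ⌊0.02313/0.00416667⌋ = 5.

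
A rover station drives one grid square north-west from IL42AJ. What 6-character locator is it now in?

IL32xk

Longitude subsquare a = 0; −1 → -1, wraps to 23 = x, carry into square.
Longitude square 4; −1 → 3.
Latitude subsquare j = 9; +1 → 10 = k.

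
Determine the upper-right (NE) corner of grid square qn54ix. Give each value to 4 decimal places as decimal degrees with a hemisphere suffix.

Field Q=16, N=13: +16·20° lon, +13·10° lat → SW at lon 140°, lat 40°.
Square 5, 4: +5·2° lon, +4·1° lat → SW at lon 150°, lat 44°.
Subsquare i=8, x=23: +8·0.0833333° lon, +23·0.0416667° lat → SW at lon 150.667°, lat 44.9583°.
Cell spans 0.0833333° lon × 0.0416667° lat. NE corner is SW corner plus one full cell.
latitude 45.0000° N, longitude 150.7500° E.

45.0000° N, 150.7500° E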